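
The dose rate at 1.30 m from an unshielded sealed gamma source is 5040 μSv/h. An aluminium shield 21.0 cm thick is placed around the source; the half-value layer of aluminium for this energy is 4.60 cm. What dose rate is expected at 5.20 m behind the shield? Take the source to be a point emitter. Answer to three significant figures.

13.3 μSv/h

Distance alone: 5040 × (1.30/5.20)² = 5040 × 0.06250 = 315.0 μSv/h.
Shield: 21.0/4.60 = 4.565 half-value layers → attenuation 2^(−4.565) = 0.04225.
Combined: 315.0 × 0.04225 = 13.31 μSv/h.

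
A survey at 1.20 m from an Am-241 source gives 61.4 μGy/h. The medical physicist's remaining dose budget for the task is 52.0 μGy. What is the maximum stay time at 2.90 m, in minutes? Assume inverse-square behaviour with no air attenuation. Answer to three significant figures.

297 min

Since intensity falls as 1/r², rate at 2.90 m:
(1.20/2.90)² = 0.1712, so 61.4 × 0.1712 = 10.51 μGy/h.
Stay time = 52.0 μGy ÷ 10.51 μGy/h = 4.948 h = 296.9 min.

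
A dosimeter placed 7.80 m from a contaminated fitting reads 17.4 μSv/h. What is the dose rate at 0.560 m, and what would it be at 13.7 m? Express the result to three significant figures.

3380 μSv/h; 5.64 μSv/h

Intensity scales as (d₁/d₂)², so
At 0.560 m: (7.80/0.560)² = 194.0, so 17.4 × 194.0 = 3376 μSv/h
At 13.7 m: (0.560/13.7)² = 0.001671, so 3376 × 0.001671 = 5.641 μSv/h.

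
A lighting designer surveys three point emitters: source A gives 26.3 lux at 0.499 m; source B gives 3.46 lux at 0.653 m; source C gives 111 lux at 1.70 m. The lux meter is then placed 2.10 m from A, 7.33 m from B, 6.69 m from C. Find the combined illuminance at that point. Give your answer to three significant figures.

By superposition, sum each source's inverse-square contribution:
A: 26.3 × (0.499/2.10)² = 1.485 lux
B: 3.46 × (0.653/7.33)² = 0.02746 lux
C: 111 × (1.70/6.69)² = 7.168 lux
Total = 1.485 + 0.02746 + 7.168 = 8.680 lux.

8.68 lux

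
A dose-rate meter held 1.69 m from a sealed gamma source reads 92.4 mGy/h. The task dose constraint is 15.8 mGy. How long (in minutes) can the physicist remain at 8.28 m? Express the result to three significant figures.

246 min

Intensity scales as (d₁/d₂)², so rate at 8.28 m:
(1.69/8.28)² = 0.04166, so 92.4 × 0.04166 = 3.849 mGy/h.
Stay time = 15.8 mGy ÷ 3.849 mGy/h = 4.105 h = 246.3 min.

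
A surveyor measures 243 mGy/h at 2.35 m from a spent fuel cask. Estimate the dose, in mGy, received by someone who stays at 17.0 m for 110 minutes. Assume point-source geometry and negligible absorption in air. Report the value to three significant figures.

Intensity scales as (d₁/d₂)², so rate at 17.0 m:
(2.35/17.0)² = 0.01911, so 243 × 0.01911 = 4.644 mGy/h.
Dose = rate × time = 4.644 mGy/h × 1.833 h = 8.512 mGy.

8.51 mGy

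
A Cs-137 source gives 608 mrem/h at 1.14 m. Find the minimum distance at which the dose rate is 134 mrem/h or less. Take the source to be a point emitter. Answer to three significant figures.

By the inverse-square law, d₂ = d₁·√(I₁/I₂).
I₁/I₂ = 608/134 = 4.537, so d₂ = 1.14 × √4.537 = 2.428 m.

2.43 m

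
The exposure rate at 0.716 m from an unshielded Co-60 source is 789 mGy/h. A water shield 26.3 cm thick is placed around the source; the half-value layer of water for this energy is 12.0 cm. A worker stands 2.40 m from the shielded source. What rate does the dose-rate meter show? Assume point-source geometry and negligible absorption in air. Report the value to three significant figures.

Distance alone: 789 × (0.716/2.40)² = 789 × 0.08900 = 70.22 mGy/h.
Shield: 26.3/12.0 = 2.192 half-value layers → attenuation 2^(−2.192) = 0.2188.
Combined: 70.22 × 0.2188 = 15.36 mGy/h.

15.4 mGy/h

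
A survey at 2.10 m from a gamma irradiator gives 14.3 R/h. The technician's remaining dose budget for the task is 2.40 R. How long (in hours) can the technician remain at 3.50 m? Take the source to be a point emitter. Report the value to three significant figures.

Using I₁d₁² = I₂d₂², rate at 3.50 m:
14.3 × (2.10/3.50)² = 14.3 × 0.3600 = 5.148 R/h.
Stay time = 2.40 R ÷ 5.148 R/h = 0.4662 h.

0.466 h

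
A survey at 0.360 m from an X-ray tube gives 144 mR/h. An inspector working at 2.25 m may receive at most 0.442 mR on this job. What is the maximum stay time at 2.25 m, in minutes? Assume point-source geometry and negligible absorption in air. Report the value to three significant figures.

Using I₁d₁² = I₂d₂², rate at 2.25 m:
(0.360/2.25)² = 0.02560, so 144 × 0.02560 = 3.686 mR/h.
Stay time = 0.442 mR ÷ 3.686 mR/h = 0.1199 h = 7.194 min.

7.19 min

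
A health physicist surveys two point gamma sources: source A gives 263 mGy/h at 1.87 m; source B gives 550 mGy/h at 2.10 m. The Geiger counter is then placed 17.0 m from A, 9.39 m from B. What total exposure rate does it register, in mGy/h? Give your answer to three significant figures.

Each source contributes Iᵢ·(dᵢ/rᵢ)²; contributions add.
A: 263 × (1.87/17.0)² = 3.182 mGy/h
B: 550 × (2.10/9.39)² = 27.51 mGy/h
Total = 3.182 + 27.51 = 30.69 mGy/h.

30.7 mGy/h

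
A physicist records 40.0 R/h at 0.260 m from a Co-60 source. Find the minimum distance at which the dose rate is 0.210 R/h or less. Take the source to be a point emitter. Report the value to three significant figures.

Applying the 1/r² law, d₂ = d₁·√(I₁/I₂).
I₁/I₂ = 40.0/0.210 = 190.5, so d₂ = 0.260 × √190.5 = 3.589 m.

3.59 m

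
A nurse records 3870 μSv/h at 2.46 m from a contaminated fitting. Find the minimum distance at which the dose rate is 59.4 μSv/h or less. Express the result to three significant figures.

19.9 m

Using I₁d₁² = I₂d₂², d₂ = d₁·√(I₁/I₂).
I₁/I₂ = 3870/59.4 = 65.15, so d₂ = 2.46 × √65.15 = 19.86 m.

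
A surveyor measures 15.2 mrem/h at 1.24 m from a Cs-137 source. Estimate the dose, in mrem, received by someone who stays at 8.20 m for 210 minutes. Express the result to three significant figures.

Intensity scales as (d₁/d₂)², so rate at 8.20 m:
(1.24/8.20)² = 0.02287, so 15.2 × 0.02287 = 0.3476 mrem/h.
Dose = rate × time = 0.3476 mrem/h × 3.500 h = 1.217 mrem.

1.22 mrem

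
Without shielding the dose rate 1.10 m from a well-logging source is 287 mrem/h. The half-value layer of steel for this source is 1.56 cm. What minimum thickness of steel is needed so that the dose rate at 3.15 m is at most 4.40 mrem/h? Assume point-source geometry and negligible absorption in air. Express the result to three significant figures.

4.67 cm

At 3.15 m, distance alone gives 287 × (1.10/3.15)² = 287 × 0.1219 = 34.99 mrem/h.
Further attenuation needed: 34.99/4.40 = 7.952.
n = log₂(7.952) = 2.991 half-value layers.
Thickness = 2.991 × 1.56 cm = 4.666 cm.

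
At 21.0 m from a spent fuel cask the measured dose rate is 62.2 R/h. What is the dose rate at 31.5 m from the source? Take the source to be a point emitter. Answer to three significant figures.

27.6 R/h

Using I₁d₁² = I₂d₂², scaling from 21.0 m to 31.5 m:
62.2 × (21.0/31.5)² = 62.2 × 0.4444 = 27.64 R/h.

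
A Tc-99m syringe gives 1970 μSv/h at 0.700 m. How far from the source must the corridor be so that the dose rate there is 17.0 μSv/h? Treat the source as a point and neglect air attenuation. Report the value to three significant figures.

7.54 m

Intensity scales as (d₁/d₂)², so d₂ = d₁·√(I₁/I₂).
I₁/I₂ = 1970/17.0 = 115.9, so d₂ = 0.700 × √115.9 = 7.536 m.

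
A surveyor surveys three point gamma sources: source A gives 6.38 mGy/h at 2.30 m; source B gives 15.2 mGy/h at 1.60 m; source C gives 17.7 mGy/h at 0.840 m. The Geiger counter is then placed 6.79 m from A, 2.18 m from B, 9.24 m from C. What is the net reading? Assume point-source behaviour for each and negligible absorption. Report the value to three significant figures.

9.07 mGy/h

Each source contributes Iᵢ·(dᵢ/rᵢ)²; contributions add.
A: 6.38 × (2.30/6.79)² = 0.7320 mGy/h
B: 15.2 × (1.60/2.18)² = 8.188 mGy/h
C: 17.7 × (0.840/9.24)² = 0.1463 mGy/h
Total = 0.7320 + 8.188 + 0.1463 = 9.066 mGy/h.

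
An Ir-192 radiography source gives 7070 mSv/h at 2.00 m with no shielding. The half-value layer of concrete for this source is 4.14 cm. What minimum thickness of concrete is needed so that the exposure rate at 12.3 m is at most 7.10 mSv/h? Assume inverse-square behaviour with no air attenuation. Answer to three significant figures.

19.5 cm

At 12.3 m, distance alone gives (2.00/12.3)² = 0.02644, so 7070 × 0.02644 = 186.9 mSv/h.
Further attenuation needed: 186.9/7.10 = 26.32.
n = log₂(26.32) = 4.718 half-value layers.
Thickness = 4.718 × 4.14 cm = 19.53 cm.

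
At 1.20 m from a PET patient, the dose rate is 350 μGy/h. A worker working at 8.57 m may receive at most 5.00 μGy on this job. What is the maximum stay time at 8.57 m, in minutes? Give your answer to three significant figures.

Using I₁d₁² = I₂d₂², rate at 8.57 m:
350 × (1.20/8.57)² = 350 × 0.01961 = 6.863 μGy/h.
Stay time = 5.00 μGy ÷ 6.863 μGy/h = 0.7285 h = 43.71 min.

43.7 min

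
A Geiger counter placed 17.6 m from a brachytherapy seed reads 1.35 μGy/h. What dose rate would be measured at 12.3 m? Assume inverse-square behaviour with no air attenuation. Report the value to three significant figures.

2.76 μGy/h

Using I₁d₁² = I₂d₂², scaling from 17.6 m to 12.3 m:
(17.6/12.3)² = 2.047, so 1.35 × 2.047 = 2.763 μGy/h.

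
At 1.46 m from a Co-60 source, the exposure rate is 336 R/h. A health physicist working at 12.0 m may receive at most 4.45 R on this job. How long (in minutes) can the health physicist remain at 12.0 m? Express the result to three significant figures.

53.7 min

By the inverse-square law, rate at 12.0 m:
336 × (1.46/12.0)² = 336 × 0.01480 = 4.973 R/h.
Stay time = 4.45 R ÷ 4.973 R/h = 0.8948 h = 53.69 min.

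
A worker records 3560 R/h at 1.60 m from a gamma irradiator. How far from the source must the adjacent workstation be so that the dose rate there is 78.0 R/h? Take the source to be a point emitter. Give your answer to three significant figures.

10.8 m

Intensity scales as (d₁/d₂)², so d₂ = d₁·√(I₁/I₂).
I₁/I₂ = 3560/78.0 = 45.64, so d₂ = 1.60 × √45.64 = 10.81 m.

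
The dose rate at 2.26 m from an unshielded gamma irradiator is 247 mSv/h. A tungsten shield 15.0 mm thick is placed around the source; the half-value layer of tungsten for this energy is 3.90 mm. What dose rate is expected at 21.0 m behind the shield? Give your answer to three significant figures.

Distance alone: (2.26/21.0)² = 0.01158, so 247 × 0.01158 = 2.860 mSv/h.
Shield: 15.0/3.90 = 3.846 half-value layers → attenuation 2^(−3.846) = 0.06954.
Combined: 2.860 × 0.06954 = 0.1989 mSv/h.

0.199 mSv/h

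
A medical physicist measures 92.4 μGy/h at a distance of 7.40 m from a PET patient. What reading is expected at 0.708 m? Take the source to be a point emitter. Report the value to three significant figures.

Intensity scales as (d₁/d₂)², so the rate at 0.708 m is
(7.40/0.708)² = 109.2, so 92.4 × 109.2 = 10090 μGy/h.

10100 μGy/h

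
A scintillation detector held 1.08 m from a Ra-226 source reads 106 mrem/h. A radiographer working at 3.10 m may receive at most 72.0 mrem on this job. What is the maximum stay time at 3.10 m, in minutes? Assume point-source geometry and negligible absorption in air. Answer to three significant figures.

336 min

Using I₁d₁² = I₂d₂², rate at 3.10 m:
106 × (1.08/3.10)² = 106 × 0.1214 = 12.87 mrem/h.
Stay time = 72.0 mrem ÷ 12.87 mrem/h = 5.594 h = 335.6 min.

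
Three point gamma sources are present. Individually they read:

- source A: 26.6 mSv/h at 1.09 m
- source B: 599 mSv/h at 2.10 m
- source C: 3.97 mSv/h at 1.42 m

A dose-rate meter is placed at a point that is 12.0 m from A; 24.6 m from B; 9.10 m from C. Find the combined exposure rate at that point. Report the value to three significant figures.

4.68 mSv/h

Each source contributes Iᵢ·(dᵢ/rᵢ)²; contributions add.
A: 26.6 × (1.09/12.0)² = 0.2195 mSv/h
B: 599 × (2.10/24.6)² = 4.365 mSv/h
C: 3.97 × (1.42/9.10)² = 0.09667 mSv/h
Total = 0.2195 + 4.365 + 0.09667 = 4.681 mSv/h.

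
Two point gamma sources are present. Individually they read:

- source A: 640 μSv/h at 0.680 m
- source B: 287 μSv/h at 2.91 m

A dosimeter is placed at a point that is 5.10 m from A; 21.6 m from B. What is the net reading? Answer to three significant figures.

16.6 μSv/h

Each source contributes Iᵢ·(dᵢ/rᵢ)²; contributions add.
A: 640 × (0.680/5.10)² = 11.38 μSv/h
B: 287 × (2.91/21.6)² = 5.209 μSv/h
Total = 11.38 + 5.209 = 16.59 μSv/h.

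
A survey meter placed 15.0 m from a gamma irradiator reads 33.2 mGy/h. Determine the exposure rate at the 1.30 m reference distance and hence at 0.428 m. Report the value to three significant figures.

Intensity scales as (d₁/d₂)², so
At 1.30 m: 33.2 × (15.0/1.30)² = 33.2 × 133.1 = 4419 mGy/h
At 0.428 m: (1.30/0.428)² = 9.226, so 4419 × 9.226 = 40770 mGy/h.

4420 mGy/h; 40800 mGy/h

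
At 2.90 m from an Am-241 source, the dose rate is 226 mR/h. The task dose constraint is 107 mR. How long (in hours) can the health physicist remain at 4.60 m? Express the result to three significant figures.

Applying the 1/r² law, rate at 4.60 m:
(2.90/4.60)² = 0.3974, so 226 × 0.3974 = 89.81 mR/h.
Stay time = 107 mR ÷ 89.81 mR/h = 1.191 h.

1.19 h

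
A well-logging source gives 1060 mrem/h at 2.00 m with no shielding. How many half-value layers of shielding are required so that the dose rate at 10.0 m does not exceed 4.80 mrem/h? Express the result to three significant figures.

At 10.0 m, distance alone gives (2.00/10.0)² = 0.04000, so 1060 × 0.04000 = 42.40 mrem/h.
Further attenuation needed: 42.40/4.80 = 8.833.
n = log₂(8.833) = 3.143 half-value layers.

3.14 half-value layers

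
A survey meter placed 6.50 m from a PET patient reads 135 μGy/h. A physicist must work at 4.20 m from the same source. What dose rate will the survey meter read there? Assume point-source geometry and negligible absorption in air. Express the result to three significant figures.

Since intensity falls as 1/r², scaling from 6.50 m to 4.20 m:
135 × (6.50/4.20)² = 135 × 2.395 = 323.3 μGy/h.

323 μGy/h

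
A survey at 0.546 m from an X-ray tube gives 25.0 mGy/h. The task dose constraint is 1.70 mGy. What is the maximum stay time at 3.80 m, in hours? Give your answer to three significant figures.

By the inverse-square law, rate at 3.80 m:
25.0 × (0.546/3.80)² = 25.0 × 0.02065 = 0.5163 mGy/h.
Stay time = 1.70 mGy ÷ 0.5163 mGy/h = 3.293 h.

3.29 h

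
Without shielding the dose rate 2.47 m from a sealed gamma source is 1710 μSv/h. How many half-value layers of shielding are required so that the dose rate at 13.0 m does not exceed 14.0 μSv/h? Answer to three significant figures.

2.14 half-value layers

At 13.0 m, distance alone gives (2.47/13.0)² = 0.03610, so 1710 × 0.03610 = 61.73 μSv/h.
Further attenuation needed: 61.73/14.0 = 4.409.
n = log₂(4.409) = 2.140 half-value layers.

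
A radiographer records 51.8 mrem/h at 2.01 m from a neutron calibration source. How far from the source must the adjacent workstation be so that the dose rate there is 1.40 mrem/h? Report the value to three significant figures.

12.2 m

Using I₁d₁² = I₂d₂², d₂ = d₁·√(I₁/I₂).
I₁/I₂ = 51.8/1.40 = 37.00, so d₂ = 2.01 × √37.00 = 12.23 m.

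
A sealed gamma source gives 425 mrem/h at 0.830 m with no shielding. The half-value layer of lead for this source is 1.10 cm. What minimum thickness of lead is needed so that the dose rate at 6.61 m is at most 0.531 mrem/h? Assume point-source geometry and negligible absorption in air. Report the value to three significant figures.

At 6.61 m, distance alone gives (0.830/6.61)² = 0.01577, so 425 × 0.01577 = 6.702 mrem/h.
Further attenuation needed: 6.702/0.531 = 12.62.
n = log₂(12.62) = 3.658 half-value layers.
Thickness = 3.658 × 1.10 cm = 4.024 cm.

4.02 cm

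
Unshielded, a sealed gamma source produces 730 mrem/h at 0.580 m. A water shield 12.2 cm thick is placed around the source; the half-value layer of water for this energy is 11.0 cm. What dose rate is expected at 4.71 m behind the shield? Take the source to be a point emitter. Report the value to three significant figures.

Distance alone: 730 × (0.580/4.71)² = 730 × 0.01516 = 11.07 mrem/h.
Shield: 12.2/11.0 = 1.109 half-value layers → attenuation 2^(−1.109) = 0.4636.
Combined: 11.07 × 0.4636 = 5.132 mrem/h.

5.13 mrem/h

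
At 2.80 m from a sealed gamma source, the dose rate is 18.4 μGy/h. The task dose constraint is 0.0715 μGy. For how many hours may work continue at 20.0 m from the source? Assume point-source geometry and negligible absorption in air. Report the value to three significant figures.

0.198 h

Applying the 1/r² law, rate at 20.0 m:
(2.80/20.0)² = 0.01960, so 18.4 × 0.01960 = 0.3606 μGy/h.
Stay time = 0.0715 μGy ÷ 0.3606 μGy/h = 0.1983 h.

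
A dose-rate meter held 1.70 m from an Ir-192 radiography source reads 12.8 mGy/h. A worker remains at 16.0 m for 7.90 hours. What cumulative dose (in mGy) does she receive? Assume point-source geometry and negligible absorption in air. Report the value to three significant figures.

Applying the 1/r² law, rate at 16.0 m:
(1.70/16.0)² = 0.01129, so 12.8 × 0.01129 = 0.1445 mGy/h.
Dose = rate × time = 0.1445 mGy/h × 7.900 h = 1.142 mGy.

1.14 mGy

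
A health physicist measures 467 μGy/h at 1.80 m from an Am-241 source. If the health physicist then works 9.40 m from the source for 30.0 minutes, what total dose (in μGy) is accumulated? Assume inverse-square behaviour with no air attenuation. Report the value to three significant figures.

8.56 μGy

Since intensity falls as 1/r², rate at 9.40 m:
467 × (1.80/9.40)² = 467 × 0.03667 = 17.12 μGy/h.
Dose = rate × time = 17.12 μGy/h × 0.5000 h = 8.560 μGy.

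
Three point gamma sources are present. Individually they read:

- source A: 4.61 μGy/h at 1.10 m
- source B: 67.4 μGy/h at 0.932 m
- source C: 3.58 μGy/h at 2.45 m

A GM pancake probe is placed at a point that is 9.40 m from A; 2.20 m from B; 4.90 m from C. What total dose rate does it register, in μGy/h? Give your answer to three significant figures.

13.1 μGy/h

By superposition, sum each source's inverse-square contribution:
A: 4.61 × (1.10/9.40)² = 0.06313 μGy/h
B: 67.4 × (0.932/2.20)² = 12.10 μGy/h
C: 3.58 × (2.45/4.90)² = 0.8950 μGy/h
Total = 0.06313 + 12.10 + 0.8950 = 13.06 μGy/h.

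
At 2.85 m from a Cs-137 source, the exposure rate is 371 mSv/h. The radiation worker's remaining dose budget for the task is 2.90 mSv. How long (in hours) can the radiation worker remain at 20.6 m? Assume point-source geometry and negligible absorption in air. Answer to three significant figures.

0.408 h

By the inverse-square law, rate at 20.6 m:
371 × (2.85/20.6)² = 371 × 0.01914 = 7.101 mSv/h.
Stay time = 2.90 mSv ÷ 7.101 mSv/h = 0.4084 h.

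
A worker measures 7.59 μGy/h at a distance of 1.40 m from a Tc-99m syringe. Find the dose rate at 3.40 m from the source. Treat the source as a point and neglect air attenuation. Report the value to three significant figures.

Intensity scales as (d₁/d₂)², so the rate at 3.40 m is
(1.40/3.40)² = 0.1696, so 7.59 × 0.1696 = 1.287 μGy/h.

1.29 μGy/h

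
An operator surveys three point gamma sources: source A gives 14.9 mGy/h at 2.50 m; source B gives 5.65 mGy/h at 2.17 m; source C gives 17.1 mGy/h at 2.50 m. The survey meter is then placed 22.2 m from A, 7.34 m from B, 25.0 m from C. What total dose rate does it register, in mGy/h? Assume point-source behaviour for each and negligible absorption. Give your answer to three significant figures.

0.854 mGy/h

Each source contributes Iᵢ·(dᵢ/rᵢ)²; contributions add.
A: 14.9 × (2.50/22.2)² = 0.1890 mGy/h
B: 5.65 × (2.17/7.34)² = 0.4938 mGy/h
C: 17.1 × (2.50/25.0)² = 0.1710 mGy/h
Total = 0.1890 + 0.4938 + 0.1710 = 0.8538 mGy/h.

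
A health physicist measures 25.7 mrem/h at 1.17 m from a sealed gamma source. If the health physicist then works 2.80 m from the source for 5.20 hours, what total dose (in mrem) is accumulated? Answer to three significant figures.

Intensity scales as (d₁/d₂)², so rate at 2.80 m:
25.7 × (1.17/2.80)² = 25.7 × 0.1746 = 4.487 mrem/h.
Dose = rate × time = 4.487 mrem/h × 5.200 h = 23.33 mrem.

23.3 mrem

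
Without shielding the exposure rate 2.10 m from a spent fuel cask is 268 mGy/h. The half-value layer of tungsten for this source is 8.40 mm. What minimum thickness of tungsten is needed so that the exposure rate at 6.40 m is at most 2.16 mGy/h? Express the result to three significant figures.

At 6.40 m, distance alone gives 268 × (2.10/6.40)² = 268 × 0.1077 = 28.86 mGy/h.
Further attenuation needed: 28.86/2.16 = 13.36.
n = log₂(13.36) = 3.740 half-value layers.
Thickness = 3.740 × 8.40 mm = 31.42 mm.

31.4 mm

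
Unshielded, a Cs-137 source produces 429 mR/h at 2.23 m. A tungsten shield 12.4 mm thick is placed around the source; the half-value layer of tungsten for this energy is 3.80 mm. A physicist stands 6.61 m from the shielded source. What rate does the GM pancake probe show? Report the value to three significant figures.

Distance alone: 429 × (2.23/6.61)² = 429 × 0.1138 = 48.82 mR/h.
Shield: 12.4/3.80 = 3.263 half-value layers → attenuation 2^(−3.263) = 0.1042.
Combined: 48.82 × 0.1042 = 5.087 mR/h.

5.09 mR/h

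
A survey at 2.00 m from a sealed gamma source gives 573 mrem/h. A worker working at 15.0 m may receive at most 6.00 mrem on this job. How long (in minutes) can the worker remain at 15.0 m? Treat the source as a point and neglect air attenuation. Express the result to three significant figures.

Applying the 1/r² law, rate at 15.0 m:
573 × (2.00/15.0)² = 573 × 0.01778 = 10.19 mrem/h.
Stay time = 6.00 mrem ÷ 10.19 mrem/h = 0.5888 h = 35.33 min.

35.3 min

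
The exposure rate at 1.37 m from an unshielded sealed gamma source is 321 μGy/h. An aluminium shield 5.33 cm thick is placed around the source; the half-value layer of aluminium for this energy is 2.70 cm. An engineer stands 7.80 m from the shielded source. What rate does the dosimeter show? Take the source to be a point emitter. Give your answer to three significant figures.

Distance alone: 321 × (1.37/7.80)² = 321 × 0.03085 = 9.903 μGy/h.
Shield: 5.33/2.70 = 1.974 half-value layers → attenuation 2^(−1.974) = 0.2545.
Combined: 9.903 × 0.2545 = 2.520 μGy/h.

2.52 μGy/h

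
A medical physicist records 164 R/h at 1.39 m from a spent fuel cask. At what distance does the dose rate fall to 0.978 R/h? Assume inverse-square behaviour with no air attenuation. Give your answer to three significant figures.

18.0 m

Using I₁d₁² = I₂d₂², d₂ = d₁·√(I₁/I₂).
I₁/I₂ = 164/0.978 = 167.7, so d₂ = 1.39 × √167.7 = 18.00 m.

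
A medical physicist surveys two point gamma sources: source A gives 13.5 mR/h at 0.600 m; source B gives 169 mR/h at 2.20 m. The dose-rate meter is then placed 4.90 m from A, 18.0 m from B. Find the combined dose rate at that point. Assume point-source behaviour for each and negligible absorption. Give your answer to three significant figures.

Each source contributes Iᵢ·(dᵢ/rᵢ)²; contributions add.
A: 13.5 × (0.600/4.90)² = 0.2024 mR/h
B: 169 × (2.20/18.0)² = 2.525 mR/h
Total = 0.2024 + 2.525 = 2.727 mR/h.

2.73 mR/h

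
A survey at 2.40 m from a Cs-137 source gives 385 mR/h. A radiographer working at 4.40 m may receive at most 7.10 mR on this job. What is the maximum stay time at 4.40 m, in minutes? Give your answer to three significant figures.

Applying the 1/r² law, rate at 4.40 m:
(2.40/4.40)² = 0.2975, so 385 × 0.2975 = 114.5 mR/h.
Stay time = 7.10 mR ÷ 114.5 mR/h = 0.06201 h = 3.721 min.

3.72 min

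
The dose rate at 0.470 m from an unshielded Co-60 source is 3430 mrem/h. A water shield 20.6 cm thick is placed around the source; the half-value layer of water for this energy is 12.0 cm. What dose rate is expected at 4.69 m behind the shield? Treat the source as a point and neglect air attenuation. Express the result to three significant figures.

10.5 mrem/h

Distance alone: (0.470/4.69)² = 0.01004, so 3430 × 0.01004 = 34.44 mrem/h.
Shield: 20.6/12.0 = 1.717 half-value layers → attenuation 2^(−1.717) = 0.3042.
Combined: 34.44 × 0.3042 = 10.48 mrem/h.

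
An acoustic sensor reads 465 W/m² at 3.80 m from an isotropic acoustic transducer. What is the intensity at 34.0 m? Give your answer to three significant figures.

5.81 W/m²

Using I₁d₁² = I₂d₂², the rate at 34.0 m is
(3.80/34.0)² = 0.01249, so 465 × 0.01249 = 5.808 W/m².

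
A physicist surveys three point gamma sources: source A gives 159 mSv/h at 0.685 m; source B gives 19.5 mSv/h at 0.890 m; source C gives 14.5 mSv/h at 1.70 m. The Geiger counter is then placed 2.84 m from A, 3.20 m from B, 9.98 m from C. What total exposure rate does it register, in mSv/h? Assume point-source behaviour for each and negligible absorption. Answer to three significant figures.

11.2 mSv/h

By superposition, sum each source's inverse-square contribution:
A: 159 × (0.685/2.84)² = 9.250 mSv/h
B: 19.5 × (0.890/3.20)² = 1.508 mSv/h
C: 14.5 × (1.70/9.98)² = 0.4207 mSv/h
Total = 9.250 + 1.508 + 0.4207 = 11.18 mSv/h.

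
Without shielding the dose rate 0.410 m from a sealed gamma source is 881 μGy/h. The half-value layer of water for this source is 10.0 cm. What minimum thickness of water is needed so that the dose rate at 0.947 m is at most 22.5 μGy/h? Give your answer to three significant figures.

28.8 cm

At 0.947 m, distance alone gives (0.410/0.947)² = 0.1874, so 881 × 0.1874 = 165.1 μGy/h.
Further attenuation needed: 165.1/22.5 = 7.338.
n = log₂(7.338) = 2.875 half-value layers.
Thickness = 2.875 × 10.0 cm = 28.75 cm.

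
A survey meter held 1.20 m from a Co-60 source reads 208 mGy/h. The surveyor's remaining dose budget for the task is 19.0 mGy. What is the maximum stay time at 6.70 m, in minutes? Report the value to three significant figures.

Since intensity falls as 1/r², rate at 6.70 m:
208 × (1.20/6.70)² = 208 × 0.03208 = 6.673 mGy/h.
Stay time = 19.0 mGy ÷ 6.673 mGy/h = 2.847 h = 170.8 min.

171 min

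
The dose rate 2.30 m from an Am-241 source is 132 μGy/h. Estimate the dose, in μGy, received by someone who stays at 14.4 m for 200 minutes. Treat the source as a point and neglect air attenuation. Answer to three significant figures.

11.2 μGy

Using I₁d₁² = I₂d₂², rate at 14.4 m:
132 × (2.30/14.4)² = 132 × 0.02551 = 3.367 μGy/h.
Dose = rate × time = 3.367 μGy/h × 3.333 h = 11.22 μGy.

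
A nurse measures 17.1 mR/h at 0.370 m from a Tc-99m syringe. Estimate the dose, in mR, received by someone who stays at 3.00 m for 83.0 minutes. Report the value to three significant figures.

Intensity scales as (d₁/d₂)², so rate at 3.00 m:
(0.370/3.00)² = 0.01521, so 17.1 × 0.01521 = 0.2601 mR/h.
Dose = rate × time = 0.2601 mR/h × 1.383 h = 0.3597 mR.

0.360 mR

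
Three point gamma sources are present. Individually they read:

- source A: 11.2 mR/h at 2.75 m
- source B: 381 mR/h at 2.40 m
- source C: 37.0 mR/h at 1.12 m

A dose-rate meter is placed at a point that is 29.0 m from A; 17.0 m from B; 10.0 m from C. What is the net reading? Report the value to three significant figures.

Each source contributes Iᵢ·(dᵢ/rᵢ)²; contributions add.
A: 11.2 × (2.75/29.0)² = 0.1007 mR/h
B: 381 × (2.40/17.0)² = 7.594 mR/h
C: 37.0 × (1.12/10.0)² = 0.4641 mR/h
Total = 0.1007 + 7.594 + 0.4641 = 8.159 mR/h.

8.16 mR/h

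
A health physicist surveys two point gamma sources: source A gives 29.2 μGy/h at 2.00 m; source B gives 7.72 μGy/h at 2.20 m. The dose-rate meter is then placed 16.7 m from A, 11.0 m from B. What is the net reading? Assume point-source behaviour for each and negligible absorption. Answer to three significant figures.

0.728 μGy/h

Each source contributes Iᵢ·(dᵢ/rᵢ)²; contributions add.
A: 29.2 × (2.00/16.7)² = 0.4188 μGy/h
B: 7.72 × (2.20/11.0)² = 0.3088 μGy/h
Total = 0.4188 + 0.3088 = 0.7276 μGy/h.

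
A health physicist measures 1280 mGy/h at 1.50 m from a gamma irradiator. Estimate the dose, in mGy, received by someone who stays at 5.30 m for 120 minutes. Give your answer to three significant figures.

205 mGy

Intensity scales as (d₁/d₂)², so rate at 5.30 m:
1280 × (1.50/5.30)² = 1280 × 0.08010 = 102.5 mGy/h.
Dose = rate × time = 102.5 mGy/h × 2.000 h = 205.0 mGy.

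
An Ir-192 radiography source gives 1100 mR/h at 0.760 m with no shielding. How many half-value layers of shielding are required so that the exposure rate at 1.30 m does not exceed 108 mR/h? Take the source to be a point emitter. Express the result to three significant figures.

1.80 half-value layers

At 1.30 m, distance alone gives 1100 × (0.760/1.30)² = 1100 × 0.3418 = 376.0 mR/h.
Further attenuation needed: 376.0/108 = 3.481.
n = log₂(3.481) = 1.800 half-value layers.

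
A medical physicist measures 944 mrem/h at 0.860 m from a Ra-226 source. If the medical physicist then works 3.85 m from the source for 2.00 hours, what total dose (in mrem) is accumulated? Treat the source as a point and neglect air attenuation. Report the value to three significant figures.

Applying the 1/r² law, rate at 3.85 m:
(0.860/3.85)² = 0.04990, so 944 × 0.04990 = 47.11 mrem/h.
Dose = rate × time = 47.11 mrem/h × 2.000 h = 94.22 mrem.

94.2 mrem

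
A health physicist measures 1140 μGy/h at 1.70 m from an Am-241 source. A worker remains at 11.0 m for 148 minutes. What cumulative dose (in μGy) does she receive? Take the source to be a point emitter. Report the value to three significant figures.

By the inverse-square law, rate at 11.0 m:
1140 × (1.70/11.0)² = 1140 × 0.02388 = 27.22 μGy/h.
Dose = rate × time = 27.22 μGy/h × 2.467 h = 67.15 μGy.

67.2 μGy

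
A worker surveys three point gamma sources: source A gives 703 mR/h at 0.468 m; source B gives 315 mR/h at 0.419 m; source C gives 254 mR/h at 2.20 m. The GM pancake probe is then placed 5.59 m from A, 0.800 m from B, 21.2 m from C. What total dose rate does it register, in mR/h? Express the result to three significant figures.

94.1 mR/h

Each source contributes Iᵢ·(dᵢ/rᵢ)²; contributions add.
A: 703 × (0.468/5.59)² = 4.927 mR/h
B: 315 × (0.419/0.800)² = 86.41 mR/h
C: 254 × (2.20/21.2)² = 2.735 mR/h
Total = 4.927 + 86.41 + 2.735 = 94.07 mR/h.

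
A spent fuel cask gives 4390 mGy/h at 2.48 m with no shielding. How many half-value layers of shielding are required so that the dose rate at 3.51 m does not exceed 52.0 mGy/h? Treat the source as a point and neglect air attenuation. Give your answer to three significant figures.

At 3.51 m, distance alone gives 4390 × (2.48/3.51)² = 4390 × 0.4992 = 2191 mGy/h.
Further attenuation needed: 2191/52.0 = 42.13.
n = log₂(42.13) = 5.397 half-value layers.

5.40 half-value layers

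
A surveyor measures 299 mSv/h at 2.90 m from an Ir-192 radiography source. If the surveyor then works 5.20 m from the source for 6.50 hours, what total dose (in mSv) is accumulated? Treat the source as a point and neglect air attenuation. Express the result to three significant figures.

604 mSv

Intensity scales as (d₁/d₂)², so rate at 5.20 m:
299 × (2.90/5.20)² = 299 × 0.3110 = 92.99 mSv/h.
Dose = rate × time = 92.99 mSv/h × 6.500 h = 604.4 mSv.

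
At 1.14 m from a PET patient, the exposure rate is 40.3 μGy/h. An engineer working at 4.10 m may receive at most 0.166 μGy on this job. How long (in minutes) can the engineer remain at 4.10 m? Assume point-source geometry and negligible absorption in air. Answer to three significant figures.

By the inverse-square law, rate at 4.10 m:
(1.14/4.10)² = 0.07731, so 40.3 × 0.07731 = 3.116 μGy/h.
Stay time = 0.166 μGy ÷ 3.116 μGy/h = 0.05327 h = 3.196 min.

3.20 min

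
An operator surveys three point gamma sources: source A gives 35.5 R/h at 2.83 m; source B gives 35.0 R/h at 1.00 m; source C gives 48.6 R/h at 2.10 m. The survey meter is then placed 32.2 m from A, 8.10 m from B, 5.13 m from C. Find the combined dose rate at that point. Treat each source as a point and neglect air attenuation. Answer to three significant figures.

By superposition, sum each source's inverse-square contribution:
A: 35.5 × (2.83/32.2)² = 0.2742 R/h
B: 35.0 × (1.00/8.10)² = 0.5335 R/h
C: 48.6 × (2.10/5.13)² = 8.144 R/h
Total = 0.2742 + 0.5335 + 8.144 = 8.952 R/h.

8.95 R/h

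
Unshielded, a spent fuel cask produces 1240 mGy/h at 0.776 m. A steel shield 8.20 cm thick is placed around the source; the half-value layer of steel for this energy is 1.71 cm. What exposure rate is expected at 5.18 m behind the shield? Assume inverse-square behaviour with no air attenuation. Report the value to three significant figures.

1.00 mGy/h

Distance alone: 1240 × (0.776/5.18)² = 1240 × 0.02244 = 27.83 mGy/h.
Shield: 8.20/1.71 = 4.795 half-value layers → attenuation 2^(−4.795) = 0.03602.
Combined: 27.83 × 0.03602 = 1.002 mGy/h.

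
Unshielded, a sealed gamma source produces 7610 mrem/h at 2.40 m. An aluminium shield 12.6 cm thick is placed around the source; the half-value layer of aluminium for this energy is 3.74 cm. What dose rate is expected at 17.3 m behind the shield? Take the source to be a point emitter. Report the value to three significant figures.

Distance alone: (2.40/17.3)² = 0.01925, so 7610 × 0.01925 = 146.5 mrem/h.
Shield: 12.6/3.74 = 3.369 half-value layers → attenuation 2^(−3.369) = 0.09679.
Combined: 146.5 × 0.09679 = 14.18 mrem/h.

14.2 mrem/h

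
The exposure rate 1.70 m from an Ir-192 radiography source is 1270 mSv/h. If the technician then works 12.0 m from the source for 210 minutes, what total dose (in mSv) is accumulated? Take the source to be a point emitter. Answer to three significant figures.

Using I₁d₁² = I₂d₂², rate at 12.0 m:
(1.70/12.0)² = 0.02007, so 1270 × 0.02007 = 25.49 mSv/h.
Dose = rate × time = 25.49 mSv/h × 3.500 h = 89.21 mSv.

89.2 mSv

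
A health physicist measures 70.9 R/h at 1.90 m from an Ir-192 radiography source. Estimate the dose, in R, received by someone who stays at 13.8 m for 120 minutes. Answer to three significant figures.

2.69 R

Applying the 1/r² law, rate at 13.8 m:
(1.90/13.8)² = 0.01896, so 70.9 × 0.01896 = 1.344 R/h.
Dose = rate × time = 1.344 R/h × 2.000 h = 2.688 R.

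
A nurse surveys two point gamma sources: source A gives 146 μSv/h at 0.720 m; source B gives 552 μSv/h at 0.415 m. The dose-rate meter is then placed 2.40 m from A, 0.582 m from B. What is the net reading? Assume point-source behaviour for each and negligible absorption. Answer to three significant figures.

294 μSv/h

Each source contributes Iᵢ·(dᵢ/rᵢ)²; contributions add.
A: 146 × (0.720/2.40)² = 13.14 μSv/h
B: 552 × (0.415/0.582)² = 280.7 μSv/h
Total = 13.14 + 280.7 = 293.8 μSv/h.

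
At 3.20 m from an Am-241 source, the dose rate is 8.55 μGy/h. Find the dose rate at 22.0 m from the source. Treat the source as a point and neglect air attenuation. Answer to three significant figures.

Since intensity falls as 1/r², the rate at 22.0 m is
8.55 × (3.20/22.0)² = 8.55 × 0.02116 = 0.1809 μGy/h.

0.181 μGy/h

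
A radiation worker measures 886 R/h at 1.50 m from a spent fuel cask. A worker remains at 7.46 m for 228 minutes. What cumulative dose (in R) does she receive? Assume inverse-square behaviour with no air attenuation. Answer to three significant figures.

136 R

Since intensity falls as 1/r², rate at 7.46 m:
(1.50/7.46)² = 0.04043, so 886 × 0.04043 = 35.82 R/h.
Dose = rate × time = 35.82 R/h × 3.800 h = 136.1 R.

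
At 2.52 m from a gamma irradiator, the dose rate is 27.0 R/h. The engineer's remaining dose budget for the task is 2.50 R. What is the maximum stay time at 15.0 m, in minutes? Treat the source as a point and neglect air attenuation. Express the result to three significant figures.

Applying the 1/r² law, rate at 15.0 m:
(2.52/15.0)² = 0.02822, so 27.0 × 0.02822 = 0.7619 R/h.
Stay time = 2.50 R ÷ 0.7619 R/h = 3.281 h = 196.9 min.

197 min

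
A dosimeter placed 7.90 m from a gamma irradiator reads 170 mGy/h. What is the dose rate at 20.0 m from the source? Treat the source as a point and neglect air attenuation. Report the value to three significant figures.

Since intensity falls as 1/r², scaling from 7.90 m to 20.0 m:
170 × (7.90/20.0)² = 170 × 0.1560 = 26.52 mGy/h.

26.5 mGy/h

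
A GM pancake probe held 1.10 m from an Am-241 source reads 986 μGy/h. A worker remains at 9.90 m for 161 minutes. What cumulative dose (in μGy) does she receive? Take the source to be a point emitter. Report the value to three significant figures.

32.7 μGy

Using I₁d₁² = I₂d₂², rate at 9.90 m:
(1.10/9.90)² = 0.01235, so 986 × 0.01235 = 12.18 μGy/h.
Dose = rate × time = 12.18 μGy/h × 2.683 h = 32.68 μGy.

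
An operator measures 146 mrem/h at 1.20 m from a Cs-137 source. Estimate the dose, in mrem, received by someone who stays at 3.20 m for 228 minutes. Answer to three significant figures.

78.0 mrem

Intensity scales as (d₁/d₂)², so rate at 3.20 m:
146 × (1.20/3.20)² = 146 × 0.1406 = 20.53 mrem/h.
Dose = rate × time = 20.53 mrem/h × 3.800 h = 78.01 mrem.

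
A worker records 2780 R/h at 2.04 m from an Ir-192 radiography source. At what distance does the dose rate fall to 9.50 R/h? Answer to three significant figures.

34.9 m

Applying the 1/r² law, d₂ = d₁·√(I₁/I₂).
I₁/I₂ = 2780/9.50 = 292.6, so d₂ = 2.04 × √292.6 = 34.90 m.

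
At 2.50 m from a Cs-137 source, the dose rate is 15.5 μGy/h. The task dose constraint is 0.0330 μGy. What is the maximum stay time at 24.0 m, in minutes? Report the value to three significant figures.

Using I₁d₁² = I₂d₂², rate at 24.0 m:
(2.50/24.0)² = 0.01085, so 15.5 × 0.01085 = 0.1682 μGy/h.
Stay time = 0.0330 μGy ÷ 0.1682 μGy/h = 0.1962 h = 11.77 min.

11.8 min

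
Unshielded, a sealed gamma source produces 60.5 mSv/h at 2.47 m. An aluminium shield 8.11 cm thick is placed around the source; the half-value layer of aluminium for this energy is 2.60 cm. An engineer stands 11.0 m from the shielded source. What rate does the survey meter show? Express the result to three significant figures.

0.351 mSv/h

Distance alone: 60.5 × (2.47/11.0)² = 60.5 × 0.05042 = 3.050 mSv/h.
Shield: 8.11/2.60 = 3.119 half-value layers → attenuation 2^(−3.119) = 0.1151.
Combined: 3.050 × 0.1151 = 0.3511 mSv/h.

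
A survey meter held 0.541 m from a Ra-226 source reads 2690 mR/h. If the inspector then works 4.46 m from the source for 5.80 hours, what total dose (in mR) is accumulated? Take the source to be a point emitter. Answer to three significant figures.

Applying the 1/r² law, rate at 4.46 m:
2690 × (0.541/4.46)² = 2690 × 0.01471 = 39.57 mR/h.
Dose = rate × time = 39.57 mR/h × 5.800 h = 229.5 mR.

230 mR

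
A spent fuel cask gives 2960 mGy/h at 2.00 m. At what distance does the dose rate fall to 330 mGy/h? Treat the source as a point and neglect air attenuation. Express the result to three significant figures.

Since intensity falls as 1/r², d₂ = d₁·√(I₁/I₂).
I₁/I₂ = 2960/330 = 8.970, so d₂ = 2.00 × √8.970 = 5.990 m.

5.99 m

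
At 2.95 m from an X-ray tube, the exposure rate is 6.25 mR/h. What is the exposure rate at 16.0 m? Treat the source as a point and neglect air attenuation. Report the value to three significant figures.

By the inverse-square law, the rate at 16.0 m is
6.25 × (2.95/16.0)² = 6.25 × 0.03399 = 0.2124 mR/h.

0.212 mR/h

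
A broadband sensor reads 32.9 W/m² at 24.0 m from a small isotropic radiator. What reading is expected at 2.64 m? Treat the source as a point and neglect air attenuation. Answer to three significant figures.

2720 W/m²

Since intensity falls as 1/r², the rate at 2.64 m is
(24.0/2.64)² = 82.64, so 32.9 × 82.64 = 2719 W/m².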